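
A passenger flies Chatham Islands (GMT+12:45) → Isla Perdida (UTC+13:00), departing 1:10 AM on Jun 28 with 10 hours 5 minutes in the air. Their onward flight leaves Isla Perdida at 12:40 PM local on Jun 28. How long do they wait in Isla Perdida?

Convert departure to UTC: 1:10 AM − 12:45 = 12:25 PM UTC on Jun 27.
Add 10 hours 5 minutes flight time → 10:30 PM UTC.
Isla Perdida is UTC+13:00, so local arrival = 10:30 PM + 13:00 = 11:30 AM on Jun 28.
Layover = 12:40 PM − 11:30 AM = 1 hour 10 minutes.

1 hour 10 minutes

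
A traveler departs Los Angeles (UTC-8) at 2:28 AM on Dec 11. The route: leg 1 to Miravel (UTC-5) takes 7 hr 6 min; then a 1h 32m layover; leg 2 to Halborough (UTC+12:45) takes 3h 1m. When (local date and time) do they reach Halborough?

Convert departure to UTC: 2:28 AM + 8:00 = 10:28 AM UTC on Dec 11.
Add 7 hours and 6 minutes leg 1 → 5:34 PM UTC.
Add 1 hour 32 minutes layover in Miravel → 7:06 PM UTC.
Add 3 hours 1 minute leg 2 → 10:07 PM UTC.
Halborough is UTC+12:45, so local arrival = 10:07 PM + 12:45 = 10:52 AM on Dec 12.

10:52 AM on Dec 12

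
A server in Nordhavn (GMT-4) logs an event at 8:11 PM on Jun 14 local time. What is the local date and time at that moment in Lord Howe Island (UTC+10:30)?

10:41 AM on Jun 15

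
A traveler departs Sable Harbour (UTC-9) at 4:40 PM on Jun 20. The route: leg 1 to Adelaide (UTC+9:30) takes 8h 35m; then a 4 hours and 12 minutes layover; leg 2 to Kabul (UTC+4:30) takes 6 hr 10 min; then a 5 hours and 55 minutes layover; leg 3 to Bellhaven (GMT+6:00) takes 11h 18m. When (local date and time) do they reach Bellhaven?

7:50 PM on June 22

Convert departure to UTC: 4:40 PM + 9:00 = 1:40 AM UTC on Jun 21.
Add 8 hours and 35 minutes leg 1 → 10:15 AM UTC.
Add 4 hours and 12 minutes layover in Adelaide → 2:27 PM UTC.
Add 6 hours and 10 minutes leg 2 → 8:37 PM UTC.
Add 5 hours and 55 minutes layover in Kabul → 2:32 AM UTC (Jun 22).
Add 11 hours 18 minutes leg 3 → 1:50 PM UTC.
Bellhaven is UTC+6:00, so local arrival = 1:50 PM + 6:00 = 7:50 PM on Jun 22.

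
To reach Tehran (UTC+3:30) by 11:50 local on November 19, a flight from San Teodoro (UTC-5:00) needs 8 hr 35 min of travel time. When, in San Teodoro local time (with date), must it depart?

18:45 on November 18

Target arrival in UTC: 11:50 − 3:30 = 08:20 on Nov 19.
Subtract 8 hours and 35 minutes → departure 23:45 UTC on Nov 18.
San Teodoro is UTC−5:00: 23:45 − 5:00 = 18:45 on Nov 18.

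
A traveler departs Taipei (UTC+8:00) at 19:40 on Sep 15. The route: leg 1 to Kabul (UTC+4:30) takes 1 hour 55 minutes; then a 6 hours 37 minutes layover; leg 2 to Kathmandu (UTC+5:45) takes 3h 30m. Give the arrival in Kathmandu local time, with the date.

Convert departure to UTC: 19:40 − 8:00 = 11:40 UTC on Sep 15.
Add 1 hour 55 minutes leg 1 → 13:35 UTC.
Add 6 hours 37 minutes layover in Kabul → 20:12 UTC.
Add 3 hours 30 minutes leg 2 → 23:42 UTC.
Kathmandu is UTC+5:45, so local arrival = 23:42 + 5:45 = 05:27 on Sep 16.

05:27 on September 16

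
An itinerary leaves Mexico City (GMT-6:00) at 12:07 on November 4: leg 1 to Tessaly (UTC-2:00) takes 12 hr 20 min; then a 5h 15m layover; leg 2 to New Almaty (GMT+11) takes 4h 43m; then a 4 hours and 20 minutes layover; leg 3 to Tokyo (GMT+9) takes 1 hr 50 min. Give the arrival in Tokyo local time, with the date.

07:35 on November 6

Convert departure to UTC: 12:07 + 6:00 = 18:07 UTC on Nov 4.
Add 12 hours and 20 minutes leg 1 → 06:27 UTC (Nov 5).
Add 5 hours 15 minutes layover in Tessaly → 11:42 UTC.
Add 4 hours and 43 minutes leg 2 → 16:25 UTC.
Add 4 hours and 20 minutes layover in New Almaty → 20:45 UTC.
Add 1 hour 50 minutes leg 3 → 22:35 UTC.
Tokyo is UTC+9:00, so local arrival = 22:35 + 9:00 = 07:35 on Nov 6.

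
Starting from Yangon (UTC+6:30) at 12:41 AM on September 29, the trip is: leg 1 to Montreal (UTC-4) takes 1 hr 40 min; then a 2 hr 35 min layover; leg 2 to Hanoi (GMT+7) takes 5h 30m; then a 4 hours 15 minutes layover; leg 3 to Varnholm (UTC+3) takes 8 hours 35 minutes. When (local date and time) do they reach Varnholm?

Convert departure to UTC: 12:41 AM − 6:30 = 6:11 PM UTC on Sep 28.
Add 1 hour and 40 minutes leg 1 → 7:51 PM UTC.
Add 2 hours and 35 minutes layover in Montreal → 10:26 PM UTC.
Add 5 hours and 30 minutes leg 2 → 3:56 AM UTC (Sep 29).
Add 4 hours 15 minutes layover in Hanoi → 8:11 AM UTC.
Add 8 hours 35 minutes leg 3 → 4:46 PM UTC.
Varnholm is UTC+3:00, so local arrival = 4:46 PM + 3:00 = 7:46 PM on Sep 29.

7:46 PM on Sep 29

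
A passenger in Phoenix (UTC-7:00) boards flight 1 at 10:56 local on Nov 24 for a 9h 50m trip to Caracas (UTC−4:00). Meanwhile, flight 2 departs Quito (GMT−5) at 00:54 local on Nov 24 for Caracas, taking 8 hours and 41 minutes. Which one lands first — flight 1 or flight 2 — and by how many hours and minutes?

the second, by 13 hours 11 minutes

Flight 1 in UTC: 10:56 + 7:00 = 17:56 on Nov 24.
+9 hours 50 minutes → arrive 03:46 UTC on Nov 25.
Flight 2 in UTC: 00:54 + 5:00 = 05:54 on Nov 24.
+8 hours and 41 minutes → arrive 14:35 UTC on Nov 24.
Flight 2 lands earlier by 13 hours 11 minutes.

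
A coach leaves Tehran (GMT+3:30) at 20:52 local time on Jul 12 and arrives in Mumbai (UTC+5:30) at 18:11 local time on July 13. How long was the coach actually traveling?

Departure in UTC: 20:52 − 3:30 = 17:22 on Jul 12.
Arrival in UTC: 18:11 − 5:30 = 12:41 on Jul 13.
Elapsed = 12:41 − 17:22 (+1 day) = 19 hours 19 minutes.

19 hours 19 minutes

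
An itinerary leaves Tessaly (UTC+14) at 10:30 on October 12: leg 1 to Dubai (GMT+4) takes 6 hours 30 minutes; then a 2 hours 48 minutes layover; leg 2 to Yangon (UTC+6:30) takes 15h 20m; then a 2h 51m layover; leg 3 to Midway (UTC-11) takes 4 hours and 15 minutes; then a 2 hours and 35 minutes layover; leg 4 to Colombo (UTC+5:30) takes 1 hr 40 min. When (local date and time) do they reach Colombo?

13:59 on October 13

Convert departure to UTC: 10:30 − 14:00 = 20:30 UTC on Oct 11.
Add 6 hours 30 minutes leg 1 → 03:00 UTC (Oct 12).
Add 2 hours 48 minutes layover in Dubai → 05:48 UTC.
Add 15 hours 20 minutes leg 2 → 21:08 UTC.
Add 2 hours and 51 minutes layover in Yangon → 23:59 UTC.
Add 4 hours and 15 minutes leg 3 → 04:14 UTC (Oct 13).
Add 2 hours and 35 minutes layover in Midway → 06:49 UTC.
Add 1 hour and 40 minutes leg 4 → 08:29 UTC.
Colombo is UTC+5:30, so local arrival = 08:29 + 5:30 = 13:59 on Oct 13.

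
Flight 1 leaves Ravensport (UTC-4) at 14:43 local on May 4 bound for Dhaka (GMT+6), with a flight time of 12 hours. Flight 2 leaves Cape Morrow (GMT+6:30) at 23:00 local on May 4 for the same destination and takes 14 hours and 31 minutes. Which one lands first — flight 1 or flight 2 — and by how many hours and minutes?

the first, by 18 minutes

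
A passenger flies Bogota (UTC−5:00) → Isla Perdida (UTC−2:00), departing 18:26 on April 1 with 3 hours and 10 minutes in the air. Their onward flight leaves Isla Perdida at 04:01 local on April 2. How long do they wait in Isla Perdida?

Convert departure to UTC: 18:26 + 5:00 = 23:26 UTC on Apr 1.
Add 3 hours and 10 minutes flight time → 02:36 UTC (Apr 2).
Isla Perdida is UTC−2:00, so local arrival = 02:36 − 2:00 = 00:36 on Apr 2.
Layover = 04:01 − 00:36 = 3 hours 25 minutes.

3 hours 25 minutes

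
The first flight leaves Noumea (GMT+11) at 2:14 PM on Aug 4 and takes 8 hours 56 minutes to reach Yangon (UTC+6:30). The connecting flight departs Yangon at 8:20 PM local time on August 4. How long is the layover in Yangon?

Convert departure to UTC: 2:14 PM − 11:00 = 3:14 AM UTC on Aug 4.
Add 8 hours and 56 minutes flight time → 12:10 PM UTC.
Yangon is UTC+6:30, so local arrival = 12:10 PM + 6:30 = 6:40 PM on Aug 4.
Layover = 8:20 PM − 6:40 PM = 1 hour 40 minutes.

1 hour 40 minutes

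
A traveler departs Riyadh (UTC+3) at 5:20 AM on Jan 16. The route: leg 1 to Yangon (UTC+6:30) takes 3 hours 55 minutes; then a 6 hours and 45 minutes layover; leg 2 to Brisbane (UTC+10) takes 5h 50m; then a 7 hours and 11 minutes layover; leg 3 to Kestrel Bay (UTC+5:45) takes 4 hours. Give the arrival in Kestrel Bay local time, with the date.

11:46 AM on January 17

Convert departure to UTC: 5:20 AM − 3:00 = 2:20 AM UTC on Jan 16.
Add 3 hours 55 minutes leg 1 → 6:15 AM UTC.
Add 6 hours 45 minutes layover in Yangon → 1:00 PM UTC.
Add 5 hours 50 minutes leg 2 → 6:50 PM UTC.
Add 7 hours and 11 minutes layover in Brisbane → 2:01 AM UTC (Jan 17).
Add 4 hours leg 3 → 6:01 AM UTC.
Kestrel Bay is UTC+5:45, so local arrival = 6:01 AM + 5:45 = 11:46 AM on Jan 17.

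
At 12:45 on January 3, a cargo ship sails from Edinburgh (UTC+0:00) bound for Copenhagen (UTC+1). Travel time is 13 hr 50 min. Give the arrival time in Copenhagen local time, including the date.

Edinburgh is at UTC+0, so departure is already 12:45 UTC on Jan 3.
Add 13 hours 50 minutes travel time → 02:35 UTC (Jan 4).
Copenhagen is UTC+1:00, so local arrival = 02:35 + 1:00 = 03:35 on Jan 4.

03:35 on January 4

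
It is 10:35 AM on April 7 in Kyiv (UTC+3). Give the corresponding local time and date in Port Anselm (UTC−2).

Port Anselm is 5:00 behind Kyiv.
Shift by the zone difference: 10:35 AM − 5:00 = 5:35 AM on Apr 7 in Port Anselm.

5:35 AM on Apr 7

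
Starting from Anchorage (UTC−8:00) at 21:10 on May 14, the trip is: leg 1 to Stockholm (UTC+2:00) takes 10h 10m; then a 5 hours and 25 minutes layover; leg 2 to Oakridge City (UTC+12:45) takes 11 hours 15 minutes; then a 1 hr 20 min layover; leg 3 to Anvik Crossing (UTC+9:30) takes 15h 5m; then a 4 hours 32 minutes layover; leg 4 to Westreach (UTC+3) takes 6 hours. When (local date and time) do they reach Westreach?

13:57 on May 17

Convert departure to UTC: 21:10 + 8:00 = 05:10 UTC on May 15.
Add 10 hours 10 minutes leg 1 → 15:20 UTC.
Add 5 hours and 25 minutes layover in Stockholm → 20:45 UTC.
Add 11 hours and 15 minutes leg 2 → 08:00 UTC (May 16).
Add 1 hour and 20 minutes layover in Oakridge City → 09:20 UTC.
Add 15 hours 5 minutes leg 3 → 00:25 UTC (May 17).
Add 4 hours 32 minutes layover in Anvik Crossing → 04:57 UTC.
Add 6 hours leg 4 → 10:57 UTC.
Westreach is UTC+3:00, so local arrival = 10:57 + 3:00 = 13:57 on May 17.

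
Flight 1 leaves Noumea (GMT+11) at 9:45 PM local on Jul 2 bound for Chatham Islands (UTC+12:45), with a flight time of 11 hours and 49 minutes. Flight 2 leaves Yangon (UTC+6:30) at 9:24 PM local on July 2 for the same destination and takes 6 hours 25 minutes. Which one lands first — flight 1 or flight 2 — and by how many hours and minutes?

the second, by 1 hour 15 minutes

Flight 1 in UTC: 9:45 PM − 11:00 = 10:45 AM on Jul 2.
+11 hours 49 minutes → arrive 10:34 PM UTC on Jul 2.
Flight 2 in UTC: 9:24 PM − 6:30 = 2:54 PM on Jul 2.
+6 hours 25 minutes → arrive 9:19 PM UTC on Jul 2.
Flight 2 lands earlier by 1 hour 15 minutes.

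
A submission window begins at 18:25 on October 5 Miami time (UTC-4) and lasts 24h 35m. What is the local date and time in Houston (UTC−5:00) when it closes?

18:00 on October 6

Convert start to UTC: 18:25 + 4:00 = 22:25 UTC on Oct 5.
Add 24 hours and 35 minutes duration → 23:00 UTC (Oct 6).
Houston is UTC−5:00, so local end time = 23:00 − 5:00 = 18:00 on Oct 6.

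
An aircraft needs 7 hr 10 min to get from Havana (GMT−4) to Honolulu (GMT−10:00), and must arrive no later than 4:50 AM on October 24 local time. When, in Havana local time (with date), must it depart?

3:40 AM on Oct 24

Target arrival in UTC: 4:50 AM + 10:00 = 2:50 PM on Oct 24.
Subtract 7 hours and 10 minutes → departure 7:40 AM UTC on Oct 24.
Havana is UTC−4:00: 7:40 AM − 4:00 = 3:40 AM on Oct 24.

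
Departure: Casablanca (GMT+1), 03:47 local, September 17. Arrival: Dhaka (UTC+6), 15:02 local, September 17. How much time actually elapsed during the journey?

Departure in UTC: 03:47 − 1:00 = 02:47 on Sep 17.
Arrival in UTC: 15:02 − 6:00 = 09:02 on Sep 17.
Elapsed = 09:02 − 02:47 = 6 hours 15 minutes.

6 hours 15 minutes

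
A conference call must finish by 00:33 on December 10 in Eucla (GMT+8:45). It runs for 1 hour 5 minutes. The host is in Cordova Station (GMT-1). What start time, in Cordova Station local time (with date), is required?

Target end time in UTC: 00:33 − 8:45 = 15:48 on Dec 9.
Subtract 1 hour and 5 minutes → start 14:43 UTC on Dec 9.
Cordova Station is UTC−1:00: 14:43 − 1:00 = 13:43 on Dec 9.

13:43 on December 9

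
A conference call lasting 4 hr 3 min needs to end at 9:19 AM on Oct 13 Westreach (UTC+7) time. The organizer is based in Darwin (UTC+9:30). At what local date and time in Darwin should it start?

Target end time in UTC: 9:19 AM − 7:00 = 2:19 AM on Oct 13.
Subtract 4 hours 3 minutes → start 10:16 PM UTC on Oct 12.
Darwin is UTC+9:30: 10:16 PM + 9:30 = 7:46 AM on Oct 13.

7:46 AM on October 13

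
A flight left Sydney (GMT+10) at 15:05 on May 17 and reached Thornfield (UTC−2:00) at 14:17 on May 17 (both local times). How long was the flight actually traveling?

Thornfield is 12:00 behind Sydney.
Clock-face elapsed time (ignoring zones) is −48 minutes.
Actual elapsed = −48 minutes + 12:00 = 11 hours 12 minutes.

11 hours 12 minutes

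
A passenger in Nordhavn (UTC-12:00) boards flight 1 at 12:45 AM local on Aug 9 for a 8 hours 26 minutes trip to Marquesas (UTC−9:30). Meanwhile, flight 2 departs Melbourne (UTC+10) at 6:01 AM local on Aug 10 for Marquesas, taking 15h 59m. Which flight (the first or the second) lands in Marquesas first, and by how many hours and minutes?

the first, by 14 hours 49 minutes

Flight 1 in UTC: 12:45 AM + 12:00 = 12:45 PM on Aug 9.
+8 hours and 26 minutes → arrive 9:11 PM UTC on Aug 9.
Flight 2 in UTC: 6:01 AM − 10:00 = 8:01 PM on Aug 9.
+15 hours and 59 minutes → arrive 12:00 PM UTC on Aug 10.
Flight 1 lands earlier by 14 hours 49 minutes.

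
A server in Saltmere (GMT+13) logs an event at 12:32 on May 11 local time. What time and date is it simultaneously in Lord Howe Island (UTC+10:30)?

10:02 on May 11

Lord Howe Island is 2:30 behind Saltmere.
Shift by the zone difference: 12:32 − 2:30 = 10:02 on May 11 in Lord Howe Island.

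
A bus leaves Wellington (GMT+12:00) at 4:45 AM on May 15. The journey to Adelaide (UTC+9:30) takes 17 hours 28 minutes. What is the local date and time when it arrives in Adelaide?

7:43 PM on May 15

Convert departure to UTC: 4:45 AM − 12:00 = 4:45 PM UTC on May 14.
Add 17 hours 28 minutes travel time → 10:13 AM UTC (May 15).
Adelaide is UTC+9:30, so local arrival = 10:13 AM + 9:30 = 7:43 PM on May 15.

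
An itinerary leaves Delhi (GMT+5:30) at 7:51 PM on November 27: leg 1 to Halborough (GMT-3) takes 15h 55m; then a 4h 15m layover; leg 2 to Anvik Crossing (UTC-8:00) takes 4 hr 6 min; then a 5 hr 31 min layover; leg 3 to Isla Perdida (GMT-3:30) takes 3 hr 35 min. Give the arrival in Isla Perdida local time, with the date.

8:13 PM on Nov 28

Convert departure to UTC: 7:51 PM − 5:30 = 2:21 PM UTC on Nov 27.
Add 15 hours 55 minutes leg 1 → 6:16 AM UTC (Nov 28).
Add 4 hours and 15 minutes layover in Halborough → 10:31 AM UTC.
Add 4 hours and 6 minutes leg 2 → 2:37 PM UTC.
Add 5 hours 31 minutes layover in Anvik Crossing → 8:08 PM UTC.
Add 3 hours 35 minutes leg 3 → 11:43 PM UTC.
Isla Perdida is UTC−3:30, so local arrival = 11:43 PM − 3:30 = 8:13 PM on Nov 28.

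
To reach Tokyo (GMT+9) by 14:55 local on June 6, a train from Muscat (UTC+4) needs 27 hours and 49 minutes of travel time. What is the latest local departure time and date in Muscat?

Target arrival in UTC: 14:55 − 9:00 = 05:55 on Jun 6.
Subtract 27 hours 49 minutes → departure 02:06 UTC on Jun 5.
Muscat is UTC+4:00: 02:06 + 4:00 = 06:06 on Jun 5.

06:06 on June 5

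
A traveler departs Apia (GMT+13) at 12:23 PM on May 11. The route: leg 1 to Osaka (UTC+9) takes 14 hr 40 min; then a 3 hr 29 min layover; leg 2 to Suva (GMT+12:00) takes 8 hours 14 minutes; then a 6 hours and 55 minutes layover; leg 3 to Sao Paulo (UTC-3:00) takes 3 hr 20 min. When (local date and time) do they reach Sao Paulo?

9:01 AM on May 12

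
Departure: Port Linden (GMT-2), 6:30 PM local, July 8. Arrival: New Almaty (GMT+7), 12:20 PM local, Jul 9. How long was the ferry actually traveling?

Departure in UTC: 6:30 PM + 2:00 = 8:30 PM on Jul 8.
Arrival in UTC: 12:20 PM − 7:00 = 5:20 AM on Jul 9.
Elapsed = 5:20 AM − 8:30 PM (+1 day) = 8 hours 50 minutes.

8 hours 50 minutes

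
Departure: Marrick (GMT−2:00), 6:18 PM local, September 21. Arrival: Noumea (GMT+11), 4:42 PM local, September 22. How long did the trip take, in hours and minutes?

9 hours 24 minutes

Departure in UTC: 6:18 PM + 2:00 = 8:18 PM on Sep 21.
Arrival in UTC: 4:42 PM − 11:00 = 5:42 AM on Sep 22.
Elapsed = 5:42 AM − 8:18 PM (+1 day) = 9 hours 24 minutes.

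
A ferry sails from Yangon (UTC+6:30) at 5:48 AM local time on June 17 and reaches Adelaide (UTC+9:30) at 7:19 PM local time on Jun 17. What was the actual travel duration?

10 hours 31 minutes

Adelaide is 3:00 ahead of Yangon.
Clock-face elapsed time (ignoring zones) is 13 hours 31 minutes.
Actual elapsed = 13 hours 31 minutes − 3:00 = 10 hours 31 minutes.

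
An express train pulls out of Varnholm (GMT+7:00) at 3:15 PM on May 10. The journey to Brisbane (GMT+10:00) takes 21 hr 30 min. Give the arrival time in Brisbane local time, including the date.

Convert departure to UTC: 3:15 PM − 7:00 = 8:15 AM UTC on May 10.
Add 21 hours 30 minutes travel time → 5:45 AM UTC (May 11).
Brisbane is UTC+10:00, so local arrival = 5:45 AM + 10:00 = 3:45 PM on May 11.

3:45 PM on May 11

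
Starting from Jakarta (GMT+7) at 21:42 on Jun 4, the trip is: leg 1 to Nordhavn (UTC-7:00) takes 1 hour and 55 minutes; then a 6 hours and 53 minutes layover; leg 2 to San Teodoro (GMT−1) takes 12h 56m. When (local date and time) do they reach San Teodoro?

Convert departure to UTC: 21:42 − 7:00 = 14:42 UTC on Jun 4.
Add 1 hour and 55 minutes leg 1 → 16:37 UTC.
Add 6 hours and 53 minutes layover in Nordhavn → 23:30 UTC.
Add 12 hours and 56 minutes leg 2 → 12:26 UTC (Jun 5).
San Teodoro is UTC−1:00, so local arrival = 12:26 − 1:00 = 11:26 on Jun 5.

11:26 on June 5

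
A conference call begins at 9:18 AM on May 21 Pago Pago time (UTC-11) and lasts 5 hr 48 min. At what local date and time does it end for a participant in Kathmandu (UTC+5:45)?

7:51 AM on May 22

Convert start to UTC: 9:18 AM + 11:00 = 8:18 PM UTC on May 21.
Add 5 hours 48 minutes duration → 2:06 AM UTC (May 22).
Kathmandu is UTC+5:45, so local end time = 2:06 AM + 5:45 = 7:51 AM on May 22.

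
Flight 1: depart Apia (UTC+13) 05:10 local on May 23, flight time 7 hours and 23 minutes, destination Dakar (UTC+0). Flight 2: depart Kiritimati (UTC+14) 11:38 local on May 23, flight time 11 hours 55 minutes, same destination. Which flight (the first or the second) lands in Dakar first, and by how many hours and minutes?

Flight 1 in UTC: 05:10 − 13:00 = 16:10 on May 22.
+7 hours and 23 minutes → arrive 23:33 UTC on May 22.
Flight 2 in UTC: 11:38 − 14:00 = 21:38 on May 22.
+11 hours 55 minutes → arrive 09:33 UTC on May 23.
Flight 1 lands earlier by 10 hours.

the first, by 10 hours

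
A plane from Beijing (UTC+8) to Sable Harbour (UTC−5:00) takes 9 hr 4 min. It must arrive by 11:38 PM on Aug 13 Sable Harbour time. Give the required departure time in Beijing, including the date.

Target arrival in UTC: 11:38 PM + 5:00 = 4:38 AM on Aug 14.
Subtract 9 hours and 4 minutes → departure 7:34 PM UTC on Aug 13.
Beijing is UTC+8:00: 7:34 PM + 8:00 = 3:34 AM on Aug 14.

3:34 AM on August 14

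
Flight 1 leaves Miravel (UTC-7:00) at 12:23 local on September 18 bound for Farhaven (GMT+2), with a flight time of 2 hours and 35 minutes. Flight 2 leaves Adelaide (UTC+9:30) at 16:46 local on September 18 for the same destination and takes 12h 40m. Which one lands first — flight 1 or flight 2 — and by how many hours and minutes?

the second, by 2 hours 2 minutes

Flight 1 in UTC: 12:23 + 7:00 = 19:23 on Sep 18.
+2 hours 35 minutes → arrive 21:58 UTC on Sep 18.
Flight 2 in UTC: 16:46 − 9:30 = 07:16 on Sep 18.
+12 hours and 40 minutes → arrive 19:56 UTC on Sep 18.
Flight 2 lands earlier by 2 hours 2 minutes.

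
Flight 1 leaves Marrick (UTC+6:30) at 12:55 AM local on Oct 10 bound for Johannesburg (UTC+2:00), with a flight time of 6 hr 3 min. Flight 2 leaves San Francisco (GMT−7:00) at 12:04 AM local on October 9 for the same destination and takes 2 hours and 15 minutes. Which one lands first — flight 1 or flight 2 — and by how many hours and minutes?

Flight 1 in UTC: 12:55 AM − 6:30 = 6:25 PM on Oct 9.
+6 hours and 3 minutes → arrive 12:28 AM UTC on Oct 10.
Flight 2 in UTC: 12:04 AM + 7:00 = 7:04 AM on Oct 9.
+2 hours and 15 minutes → arrive 9:19 AM UTC on Oct 9.
Flight 2 lands earlier by 15 hours 9 minutes.

the second, by 15 hours 9 minutes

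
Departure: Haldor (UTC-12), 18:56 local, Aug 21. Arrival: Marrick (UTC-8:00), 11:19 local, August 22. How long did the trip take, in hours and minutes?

12 hours 23 minutes

Departure in UTC: 18:56 + 12:00 = 06:56 on Aug 22.
Arrival in UTC: 11:19 + 8:00 = 19:19 on Aug 22.
Elapsed = 19:19 − 06:56 = 12 hours 23 minutes.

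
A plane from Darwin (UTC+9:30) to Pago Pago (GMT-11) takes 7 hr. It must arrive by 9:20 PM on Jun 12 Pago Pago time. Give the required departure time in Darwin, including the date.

10:50 AM on June 13

Target arrival in UTC: 9:20 PM + 11:00 = 8:20 AM on Jun 13.
Subtract 7 hours → departure 1:20 AM UTC on Jun 13.
Darwin is UTC+9:30: 1:20 AM + 9:30 = 10:50 AM on Jun 13.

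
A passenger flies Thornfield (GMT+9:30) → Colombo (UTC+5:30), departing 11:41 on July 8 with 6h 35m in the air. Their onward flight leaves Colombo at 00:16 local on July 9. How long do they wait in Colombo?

10 hours

Convert departure to UTC: 11:41 − 9:30 = 02:11 UTC on Jul 8.
Add 6 hours and 35 minutes flight time → 08:46 UTC.
Colombo is UTC+5:30, so local arrival = 08:46 + 5:30 = 14:16 on Jul 8.
Layover = 00:16 − 14:16 (+1 day) = 10 hours.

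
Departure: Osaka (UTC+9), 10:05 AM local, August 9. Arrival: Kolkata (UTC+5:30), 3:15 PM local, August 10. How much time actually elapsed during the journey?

32 hours 40 minutes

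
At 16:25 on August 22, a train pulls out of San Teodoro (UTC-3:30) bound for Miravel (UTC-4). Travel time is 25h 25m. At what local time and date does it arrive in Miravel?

Miravel is 0:30 behind San Teodoro.
After 25 hours 25 minutes it is 17:50 (Aug 23) in San Teodoro.
Shift by the zone difference: 17:50 − 0:30 = 17:20 on Aug 23 in Miravel.

17:20 on August 23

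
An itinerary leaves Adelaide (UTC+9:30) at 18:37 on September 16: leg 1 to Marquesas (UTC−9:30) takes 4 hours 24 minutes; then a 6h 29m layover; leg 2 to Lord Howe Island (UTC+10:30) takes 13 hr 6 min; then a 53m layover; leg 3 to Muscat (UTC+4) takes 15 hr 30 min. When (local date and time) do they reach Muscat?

05:29 on September 18

Convert departure to UTC: 18:37 − 9:30 = 09:07 UTC on Sep 16.
Add 4 hours and 24 minutes leg 1 → 13:31 UTC.
Add 6 hours 29 minutes layover in Marquesas → 20:00 UTC.
Add 13 hours 6 minutes leg 2 → 09:06 UTC (Sep 17).
Add 53 minutes layover in Lord Howe Island → 09:59 UTC.
Add 15 hours and 30 minutes leg 3 → 01:29 UTC (Sep 18).
Muscat is UTC+4:00, so local arrival = 01:29 + 4:00 = 05:29 on Sep 18.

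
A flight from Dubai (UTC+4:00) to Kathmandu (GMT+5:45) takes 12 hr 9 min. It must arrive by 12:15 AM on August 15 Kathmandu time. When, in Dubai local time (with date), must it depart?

10:21 AM on Aug 14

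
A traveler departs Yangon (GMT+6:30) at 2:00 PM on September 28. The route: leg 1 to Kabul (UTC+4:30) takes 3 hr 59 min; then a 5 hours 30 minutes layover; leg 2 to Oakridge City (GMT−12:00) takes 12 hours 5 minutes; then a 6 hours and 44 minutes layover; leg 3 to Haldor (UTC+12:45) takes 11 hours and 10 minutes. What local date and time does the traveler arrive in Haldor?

11:43 AM on September 30

Convert departure to UTC: 2:00 PM − 6:30 = 7:30 AM UTC on Sep 28.
Add 3 hours and 59 minutes leg 1 → 11:29 AM UTC.
Add 5 hours 30 minutes layover in Kabul → 4:59 PM UTC.
Add 12 hours 5 minutes leg 2 → 5:04 AM UTC (Sep 29).
Add 6 hours 44 minutes layover in Oakridge City → 11:48 AM UTC.
Add 11 hours and 10 minutes leg 3 → 10:58 PM UTC.
Haldor is UTC+12:45, so local arrival = 10:58 PM + 12:45 = 11:43 AM on Sep 30.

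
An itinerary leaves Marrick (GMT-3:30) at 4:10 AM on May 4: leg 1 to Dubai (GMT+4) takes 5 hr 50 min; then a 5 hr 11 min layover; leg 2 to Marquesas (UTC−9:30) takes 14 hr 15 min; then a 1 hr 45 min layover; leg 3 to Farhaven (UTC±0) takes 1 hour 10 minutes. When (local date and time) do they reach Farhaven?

Convert departure to UTC: 4:10 AM + 3:30 = 7:40 AM UTC on May 4.
Add 5 hours 50 minutes leg 1 → 1:30 PM UTC.
Add 5 hours and 11 minutes layover in Dubai → 6:41 PM UTC.
Add 14 hours and 15 minutes leg 2 → 8:56 AM UTC (May 5).
Add 1 hour 45 minutes layover in Marquesas → 10:41 AM UTC.
Add 1 hour and 10 minutes leg 3 → 11:51 AM UTC.
Farhaven is UTC+0, so local arrival is the same: 11:51 AM on May 5.

11:51 AM on May 5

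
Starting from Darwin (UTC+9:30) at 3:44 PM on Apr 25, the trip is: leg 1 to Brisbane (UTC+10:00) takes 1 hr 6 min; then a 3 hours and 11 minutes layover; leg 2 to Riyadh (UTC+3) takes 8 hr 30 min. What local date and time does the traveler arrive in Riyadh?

10:01 PM on Apr 25

Convert departure to UTC: 3:44 PM − 9:30 = 6:14 AM UTC on Apr 25.
Add 1 hour and 6 minutes leg 1 → 7:20 AM UTC.
Add 3 hours and 11 minutes layover in Brisbane → 10:31 AM UTC.
Add 8 hours 30 minutes leg 2 → 7:01 PM UTC.
Riyadh is UTC+3:00, so local arrival = 7:01 PM + 3:00 = 10:01 PM on Apr 25.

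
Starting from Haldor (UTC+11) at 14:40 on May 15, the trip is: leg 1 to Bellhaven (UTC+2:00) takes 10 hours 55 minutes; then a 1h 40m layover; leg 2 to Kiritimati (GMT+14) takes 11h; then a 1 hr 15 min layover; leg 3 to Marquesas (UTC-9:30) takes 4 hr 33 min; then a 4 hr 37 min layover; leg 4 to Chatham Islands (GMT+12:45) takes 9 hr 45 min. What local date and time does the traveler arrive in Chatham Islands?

Convert departure to UTC: 14:40 − 11:00 = 03:40 UTC on May 15.
Add 10 hours 55 minutes leg 1 → 14:35 UTC.
Add 1 hour and 40 minutes layover in Bellhaven → 16:15 UTC.
Add 11 hours leg 2 → 03:15 UTC (May 16).
Add 1 hour and 15 minutes layover in Kiritimati → 04:30 UTC.
Add 4 hours 33 minutes leg 3 → 09:03 UTC.
Add 4 hours 37 minutes layover in Marquesas → 13:40 UTC.
Add 9 hours and 45 minutes leg 4 → 23:25 UTC.
Chatham Islands is UTC+12:45, so local arrival = 23:25 + 12:45 = 12:10 on May 17.

12:10 on May 17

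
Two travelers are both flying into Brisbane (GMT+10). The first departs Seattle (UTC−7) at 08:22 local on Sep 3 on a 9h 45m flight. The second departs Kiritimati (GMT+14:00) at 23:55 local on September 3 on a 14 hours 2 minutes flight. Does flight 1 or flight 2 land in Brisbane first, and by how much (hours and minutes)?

the second, by 1 hour 10 minutes

Flight 1 in UTC: 08:22 + 7:00 = 15:22 on Sep 3.
+9 hours and 45 minutes → arrive 01:07 UTC on Sep 4.
Flight 2 in UTC: 23:55 − 14:00 = 09:55 on Sep 3.
+14 hours 2 minutes → arrive 23:57 UTC on Sep 3.
Flight 2 lands earlier by 1 hour 10 minutes.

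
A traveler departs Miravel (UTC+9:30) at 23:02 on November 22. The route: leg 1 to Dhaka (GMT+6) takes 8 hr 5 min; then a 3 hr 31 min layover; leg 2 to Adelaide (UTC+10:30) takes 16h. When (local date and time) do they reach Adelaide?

03:38 on November 24

Convert departure to UTC: 23:02 − 9:30 = 13:32 UTC on Nov 22.
Add 8 hours and 5 minutes leg 1 → 21:37 UTC.
Add 3 hours 31 minutes layover in Dhaka → 01:08 UTC (Nov 23).
Add 16 hours leg 2 → 17:08 UTC.
Adelaide is UTC+10:30, so local arrival = 17:08 + 10:30 = 03:38 on Nov 24.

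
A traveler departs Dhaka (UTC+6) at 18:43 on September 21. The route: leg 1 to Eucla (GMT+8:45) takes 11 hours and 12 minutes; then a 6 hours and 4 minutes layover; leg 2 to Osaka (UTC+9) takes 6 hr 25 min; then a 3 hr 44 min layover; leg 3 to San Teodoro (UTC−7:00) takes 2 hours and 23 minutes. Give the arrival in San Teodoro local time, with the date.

Convert departure to UTC: 18:43 − 6:00 = 12:43 UTC on Sep 21.
Add 11 hours 12 minutes leg 1 → 23:55 UTC.
Add 6 hours 4 minutes layover in Eucla → 05:59 UTC (Sep 22).
Add 6 hours and 25 minutes leg 2 → 12:24 UTC.
Add 3 hours and 44 minutes layover in Osaka → 16:08 UTC.
Add 2 hours and 23 minutes leg 3 → 18:31 UTC.
San Teodoro is UTC−7:00, so local arrival = 18:31 − 7:00 = 11:31 on Sep 22.

11:31 on September 22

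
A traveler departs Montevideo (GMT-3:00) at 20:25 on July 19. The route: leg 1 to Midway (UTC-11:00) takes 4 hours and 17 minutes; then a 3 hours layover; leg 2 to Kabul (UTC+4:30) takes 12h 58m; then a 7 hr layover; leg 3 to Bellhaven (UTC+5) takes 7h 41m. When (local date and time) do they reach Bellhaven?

15:21 on July 21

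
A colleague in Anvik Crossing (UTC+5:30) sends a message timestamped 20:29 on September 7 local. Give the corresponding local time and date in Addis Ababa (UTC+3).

17:59 on September 7

In UTC: 20:29 − 5:30 = 14:59 on Sep 7.
Addis Ababa is UTC+3:00: 14:59 + 3:00 = 17:59 on Sep 7.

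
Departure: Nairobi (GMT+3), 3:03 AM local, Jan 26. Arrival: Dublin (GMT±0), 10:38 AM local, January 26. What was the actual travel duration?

Departure in UTC: 3:03 AM − 3:00 = 12:03 AM on Jan 26.
Arrival is already UTC: 10:38 AM on Jan 26.
Elapsed = 10:38 AM − 12:03 AM = 10 hours 35 minutes.

10 hours 35 minutes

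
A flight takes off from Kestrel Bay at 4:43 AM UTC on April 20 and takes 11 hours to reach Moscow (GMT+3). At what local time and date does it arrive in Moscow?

6:43 PM on April 20

Departure is given in UTC: 4:43 AM on Apr 20.
Add 11 hours → 3:43 PM UTC.
Moscow is UTC+3:00: 3:43 PM + 3:00 = 6:43 PM on Apr 20.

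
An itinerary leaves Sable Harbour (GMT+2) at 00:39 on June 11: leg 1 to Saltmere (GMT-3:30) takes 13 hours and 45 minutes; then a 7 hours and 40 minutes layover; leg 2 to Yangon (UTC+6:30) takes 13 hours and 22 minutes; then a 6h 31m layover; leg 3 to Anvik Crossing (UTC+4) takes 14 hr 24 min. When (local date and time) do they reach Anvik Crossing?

Convert departure to UTC: 00:39 − 2:00 = 22:39 UTC on Jun 10.
Add 13 hours 45 minutes leg 1 → 12:24 UTC (Jun 11).
Add 7 hours 40 minutes layover in Saltmere → 20:04 UTC.
Add 13 hours 22 minutes leg 2 → 09:26 UTC (Jun 12).
Add 6 hours and 31 minutes layover in Yangon → 15:57 UTC.
Add 14 hours and 24 minutes leg 3 → 06:21 UTC (Jun 13).
Anvik Crossing is UTC+4:00, so local arrival = 06:21 + 4:00 = 10:21 on Jun 13.

10:21 on June 13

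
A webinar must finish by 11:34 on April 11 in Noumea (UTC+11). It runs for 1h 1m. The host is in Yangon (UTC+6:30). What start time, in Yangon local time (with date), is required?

Target end time in UTC: 11:34 − 11:00 = 00:34 on Apr 11.
Subtract 1 hour and 1 minute → start 23:33 UTC on Apr 10.
Yangon is UTC+6:30: 23:33 + 6:30 = 06:03 on Apr 11.

06:03 on April 11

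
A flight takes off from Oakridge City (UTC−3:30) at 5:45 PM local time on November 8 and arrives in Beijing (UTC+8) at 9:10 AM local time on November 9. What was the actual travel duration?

Departure in UTC: 5:45 PM + 3:30 = 9:15 PM on Nov 8.
Arrival in UTC: 9:10 AM − 8:00 = 1:10 AM on Nov 9.
Elapsed = 1:10 AM − 9:15 PM (+1 day) = 3 hours 55 minutes.

3 hours 55 minutes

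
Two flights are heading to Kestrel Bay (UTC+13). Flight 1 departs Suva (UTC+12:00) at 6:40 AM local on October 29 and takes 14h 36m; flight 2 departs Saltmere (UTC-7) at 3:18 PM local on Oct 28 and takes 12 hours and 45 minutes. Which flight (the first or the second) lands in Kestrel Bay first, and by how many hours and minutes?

the first, by 1 hour 47 minutes

Flight 1 in UTC: 6:40 AM − 12:00 = 6:40 PM on Oct 28.
+14 hours and 36 minutes → arrive 9:16 AM UTC on Oct 29.
Flight 2 in UTC: 3:18 PM + 7:00 = 10:18 PM on Oct 28.
+12 hours and 45 minutes → arrive 11:03 AM UTC on Oct 29.
Flight 1 lands earlier by 1 hour 47 minutes.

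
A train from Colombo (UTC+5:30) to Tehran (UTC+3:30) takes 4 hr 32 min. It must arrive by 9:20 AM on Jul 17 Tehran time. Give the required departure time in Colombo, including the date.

6:48 AM on July 17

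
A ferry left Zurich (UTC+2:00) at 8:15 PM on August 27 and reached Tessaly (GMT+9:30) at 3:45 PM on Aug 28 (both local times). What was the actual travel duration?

12 hours

Departure in UTC: 8:15 PM − 2:00 = 6:15 PM on Aug 27.
Arrival in UTC: 3:45 PM − 9:30 = 6:15 AM on Aug 28.
Elapsed = 6:15 AM − 6:15 PM (+1 day) = 12 hours.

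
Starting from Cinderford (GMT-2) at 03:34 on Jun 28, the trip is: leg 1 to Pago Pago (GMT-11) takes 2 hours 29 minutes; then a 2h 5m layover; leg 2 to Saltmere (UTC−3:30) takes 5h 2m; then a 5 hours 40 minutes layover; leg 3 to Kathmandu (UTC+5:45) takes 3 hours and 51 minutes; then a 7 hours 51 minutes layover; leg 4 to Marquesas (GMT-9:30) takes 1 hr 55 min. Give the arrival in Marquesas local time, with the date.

Convert departure to UTC: 03:34 + 2:00 = 05:34 UTC on Jun 28.
Add 2 hours and 29 minutes leg 1 → 08:03 UTC.
Add 2 hours 5 minutes layover in Pago Pago → 10:08 UTC.
Add 5 hours and 2 minutes leg 2 → 15:10 UTC.
Add 5 hours 40 minutes layover in Saltmere → 20:50 UTC.
Add 3 hours 51 minutes leg 3 → 00:41 UTC (Jun 29).
Add 7 hours 51 minutes layover in Kathmandu → 08:32 UTC.
Add 1 hour and 55 minutes leg 4 → 10:27 UTC.
Marquesas is UTC−9:30, so local arrival = 10:27 − 9:30 = 00:57 on Jun 29.

00:57 on June 29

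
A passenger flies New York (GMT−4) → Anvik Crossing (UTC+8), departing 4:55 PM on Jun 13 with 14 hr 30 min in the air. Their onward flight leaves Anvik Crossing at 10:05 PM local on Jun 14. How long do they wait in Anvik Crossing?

2 hours 40 minutes

Convert departure to UTC: 4:55 PM + 4:00 = 8:55 PM UTC on Jun 13.
Add 14 hours and 30 minutes flight time → 11:25 AM UTC (Jun 14).
Anvik Crossing is UTC+8:00, so local arrival = 11:25 AM + 8:00 = 7:25 PM on Jun 14.
Layover = 10:05 PM − 7:25 PM = 2 hours 40 minutes.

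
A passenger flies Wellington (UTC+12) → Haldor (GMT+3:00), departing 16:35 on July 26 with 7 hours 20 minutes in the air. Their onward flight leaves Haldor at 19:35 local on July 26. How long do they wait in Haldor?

Convert departure to UTC: 16:35 − 12:00 = 04:35 UTC on Jul 26.
Add 7 hours 20 minutes flight time → 11:55 UTC.
Haldor is UTC+3:00, so local arrival = 11:55 + 3:00 = 14:55 on Jul 26.
Layover = 19:35 − 14:55 = 4 hours 40 minutes.

4 hours 40 minutes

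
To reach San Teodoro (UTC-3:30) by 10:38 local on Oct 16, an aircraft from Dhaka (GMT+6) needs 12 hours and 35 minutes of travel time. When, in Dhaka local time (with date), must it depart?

07:33 on Oct 16

Target arrival in UTC: 10:38 + 3:30 = 14:08 on Oct 16.
Subtract 12 hours and 35 minutes → departure 01:33 UTC on Oct 16.
Dhaka is UTC+6:00: 01:33 + 6:00 = 07:33 on Oct 16.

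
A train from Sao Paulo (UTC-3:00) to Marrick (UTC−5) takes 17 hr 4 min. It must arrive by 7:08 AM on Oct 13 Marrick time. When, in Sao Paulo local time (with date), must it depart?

4:04 PM on October 12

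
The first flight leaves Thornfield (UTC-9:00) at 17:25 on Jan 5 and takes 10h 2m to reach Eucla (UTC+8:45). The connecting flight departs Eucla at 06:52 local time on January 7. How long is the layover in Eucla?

9 hours 40 minutes

Convert departure to UTC: 17:25 + 9:00 = 02:25 UTC on Jan 6.
Add 10 hours 2 minutes flight time → 12:27 UTC.
Eucla is UTC+8:45, so local arrival = 12:27 + 8:45 = 21:12 on Jan 6.
Layover = 06:52 − 21:12 (+1 day) = 9 hours 40 minutes.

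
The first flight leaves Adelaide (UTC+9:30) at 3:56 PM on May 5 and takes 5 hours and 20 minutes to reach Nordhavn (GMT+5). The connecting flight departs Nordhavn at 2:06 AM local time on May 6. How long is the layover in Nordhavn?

Convert departure to UTC: 3:56 PM − 9:30 = 6:26 AM UTC on May 5.
Add 5 hours and 20 minutes flight time → 11:46 AM UTC.
Nordhavn is UTC+5:00, so local arrival = 11:46 AM + 5:00 = 4:46 PM on May 5.
Layover = 2:06 AM − 4:46 PM (+1 day) = 9 hours 20 minutes.

9 hours 20 minutes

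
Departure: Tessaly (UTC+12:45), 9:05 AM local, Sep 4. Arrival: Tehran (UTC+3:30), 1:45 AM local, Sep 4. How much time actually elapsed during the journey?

1 hour 55 minutes

Departure in UTC: 9:05 AM − 12:45 = 8:20 PM on Sep 3.
Arrival in UTC: 1:45 AM − 3:30 = 10:15 PM on Sep 3.
Elapsed = 10:15 PM − 8:20 PM = 1 hour 55 minutes.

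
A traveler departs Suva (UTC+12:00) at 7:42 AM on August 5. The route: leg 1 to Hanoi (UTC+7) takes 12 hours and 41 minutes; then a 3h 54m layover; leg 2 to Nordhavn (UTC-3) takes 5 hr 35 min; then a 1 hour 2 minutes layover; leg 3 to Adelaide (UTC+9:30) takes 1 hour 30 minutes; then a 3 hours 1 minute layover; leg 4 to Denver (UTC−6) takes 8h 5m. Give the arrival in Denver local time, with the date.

1:30 AM on August 6

Convert departure to UTC: 7:42 AM − 12:00 = 7:42 PM UTC on Aug 4.
Add 12 hours and 41 minutes leg 1 → 8:23 AM UTC (Aug 5).
Add 3 hours 54 minutes layover in Hanoi → 12:17 PM UTC.
Add 5 hours and 35 minutes leg 2 → 5:52 PM UTC.
Add 1 hour and 2 minutes layover in Nordhavn → 6:54 PM UTC.
Add 1 hour 30 minutes leg 3 → 8:24 PM UTC.
Add 3 hours and 1 minute layover in Adelaide → 11:25 PM UTC.
Add 8 hours 5 minutes leg 4 → 7:30 AM UTC (Aug 6).
Denver is UTC−6:00, so local arrival = 7:30 AM − 6:00 = 1:30 AM on Aug 6.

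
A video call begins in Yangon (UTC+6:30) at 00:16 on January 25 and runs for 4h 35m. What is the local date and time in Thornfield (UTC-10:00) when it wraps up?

Convert start to UTC: 00:16 − 6:30 = 17:46 UTC on Jan 24.
Add 4 hours and 35 minutes duration → 22:21 UTC.
Thornfield is UTC−10:00, so local end time = 22:21 − 10:00 = 12:21 on Jan 24.

12:21 on January 24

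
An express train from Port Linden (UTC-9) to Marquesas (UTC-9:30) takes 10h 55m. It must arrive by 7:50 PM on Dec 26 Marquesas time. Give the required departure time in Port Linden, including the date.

9:25 AM on December 26

Target arrival in UTC: 7:50 PM + 9:30 = 5:20 AM on Dec 27.
Subtract 10 hours 55 minutes → departure 6:25 PM UTC on Dec 26.
Port Linden is UTC−9:00: 6:25 PM − 9:00 = 9:25 AM on Dec 26.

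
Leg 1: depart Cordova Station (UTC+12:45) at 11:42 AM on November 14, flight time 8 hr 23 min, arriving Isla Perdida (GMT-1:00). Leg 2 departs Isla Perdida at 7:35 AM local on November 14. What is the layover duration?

1 hour 15 minutes

Convert departure to UTC: 11:42 AM − 12:45 = 10:57 PM UTC on Nov 13.
Add 8 hours 23 minutes flight time → 7:20 AM UTC (Nov 14).
Isla Perdida is UTC−1:00, so local arrival = 7:20 AM − 1:00 = 6:20 AM on Nov 14.
Layover = 7:35 AM − 6:20 AM = 1 hour 15 minutes.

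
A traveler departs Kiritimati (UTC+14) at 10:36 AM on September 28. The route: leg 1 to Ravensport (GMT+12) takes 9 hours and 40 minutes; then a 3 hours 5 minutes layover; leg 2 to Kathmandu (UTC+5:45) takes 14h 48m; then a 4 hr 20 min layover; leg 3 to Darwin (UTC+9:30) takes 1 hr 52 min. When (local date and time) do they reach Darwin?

Convert departure to UTC: 10:36 AM − 14:00 = 8:36 PM UTC on Sep 27.
Add 9 hours and 40 minutes leg 1 → 6:16 AM UTC (Sep 28).
Add 3 hours and 5 minutes layover in Ravensport → 9:21 AM UTC.
Add 14 hours 48 minutes leg 2 → 12:09 AM UTC (Sep 29).
Add 4 hours 20 minutes layover in Kathmandu → 4:29 AM UTC.
Add 1 hour 52 minutes leg 3 → 6:21 AM UTC.
Darwin is UTC+9:30, so local arrival = 6:21 AM + 9:30 = 3:51 PM on Sep 29.

3:51 PM on September 29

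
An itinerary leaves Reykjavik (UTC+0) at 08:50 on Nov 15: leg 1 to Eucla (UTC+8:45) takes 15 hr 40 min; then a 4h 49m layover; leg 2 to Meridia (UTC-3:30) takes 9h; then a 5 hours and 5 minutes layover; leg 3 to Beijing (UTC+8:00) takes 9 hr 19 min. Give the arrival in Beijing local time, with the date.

12:43 on November 17

Reykjavik is at UTC+0, so departure is already 08:50 UTC on Nov 15.
Add 15 hours and 40 minutes leg 1 → 00:30 UTC (Nov 16).
Add 4 hours and 49 minutes layover in Eucla → 05:19 UTC.
Add 9 hours leg 2 → 14:19 UTC.
Add 5 hours 5 minutes layover in Meridia → 19:24 UTC.
Add 9 hours 19 minutes leg 3 → 04:43 UTC (Nov 17).
Beijing is UTC+8:00, so local arrival = 04:43 + 8:00 = 12:43 on Nov 17.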